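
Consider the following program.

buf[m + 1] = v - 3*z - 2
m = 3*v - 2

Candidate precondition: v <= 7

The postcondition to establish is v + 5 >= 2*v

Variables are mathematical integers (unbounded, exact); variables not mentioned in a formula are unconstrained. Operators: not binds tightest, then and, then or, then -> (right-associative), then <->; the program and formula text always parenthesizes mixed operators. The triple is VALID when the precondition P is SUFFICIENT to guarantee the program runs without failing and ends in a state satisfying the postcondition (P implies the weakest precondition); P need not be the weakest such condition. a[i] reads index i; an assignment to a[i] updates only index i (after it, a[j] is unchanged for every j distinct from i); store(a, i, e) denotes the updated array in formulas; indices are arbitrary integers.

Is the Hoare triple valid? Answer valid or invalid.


Working backward. After the program, the postcondition v + 5 >= 2*v must hold; in canonical form it is v <= 5.
Before m := 3*v - 2: v <= 5
Before buf[m + 1] := v - 3*z - 2: v <= 5
The weakest precondition is v <= 5.
Check whether v <= 7 implies it.
Countermodel: at the initial state v = 6, the precondition holds but the weakest precondition fails.
Answer: invalid


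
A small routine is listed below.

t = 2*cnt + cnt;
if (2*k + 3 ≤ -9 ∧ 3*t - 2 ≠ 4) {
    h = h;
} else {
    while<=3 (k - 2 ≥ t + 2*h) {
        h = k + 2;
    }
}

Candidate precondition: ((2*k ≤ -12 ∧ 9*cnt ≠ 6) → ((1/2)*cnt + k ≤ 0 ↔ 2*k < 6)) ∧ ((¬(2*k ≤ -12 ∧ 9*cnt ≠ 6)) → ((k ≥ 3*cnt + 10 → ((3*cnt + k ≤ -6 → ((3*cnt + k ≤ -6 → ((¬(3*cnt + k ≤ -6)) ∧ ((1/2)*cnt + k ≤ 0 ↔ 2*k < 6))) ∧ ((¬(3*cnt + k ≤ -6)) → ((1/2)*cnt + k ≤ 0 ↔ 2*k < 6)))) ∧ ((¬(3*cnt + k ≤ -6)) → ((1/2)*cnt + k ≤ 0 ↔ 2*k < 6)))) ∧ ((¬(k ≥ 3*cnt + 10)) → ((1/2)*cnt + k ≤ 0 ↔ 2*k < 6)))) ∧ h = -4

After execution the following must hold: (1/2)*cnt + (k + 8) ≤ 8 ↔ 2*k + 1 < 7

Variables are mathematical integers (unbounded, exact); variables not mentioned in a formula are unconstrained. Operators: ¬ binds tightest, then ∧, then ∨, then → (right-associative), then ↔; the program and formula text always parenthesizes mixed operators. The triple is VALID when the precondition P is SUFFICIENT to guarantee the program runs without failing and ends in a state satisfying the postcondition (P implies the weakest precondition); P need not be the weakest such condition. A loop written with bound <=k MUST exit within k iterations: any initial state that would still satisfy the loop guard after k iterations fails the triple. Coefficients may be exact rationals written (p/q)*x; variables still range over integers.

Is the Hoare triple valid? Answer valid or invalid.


Working backward. After the program, the postcondition (1/2)*cnt + (k + 8) ≤ 8 ↔ 2*k + 1 < 7 must hold; in canonical form it is (1/2)*cnt + k ≤ 0 ↔ 2*k < 6.
Then branch requires (1/2)*cnt + k ≤ 0 ↔ 2*k < 6; else branch requires (k ≥ 2*h + t + 2 → ((k + t ≤ -6 → ((k + t ≤ -6 → ((¬(k + t ≤ -6)) ∧ ((1/2)*cnt + k ≤ 0 ↔ 2*k < 6))) ∧ ((¬(k + t ≤ -6)) → ((1/2)*cnt + k ≤ 0 ↔ 2*k < 6)))) ∧ ((¬(k + t ≤ -6)) → ((1/2)*cnt + k ≤ 0 ↔ 2*k < 6)))) ∧ ((¬(k ≥ 2*h + t + 2)) → ((1/2)*cnt + k ≤ 0 ↔ 2*k < 6)).
Before the if: ((2*k ≤ -12 ∧ 3*t ≠ 6) → ((1/2)*cnt + k ≤ 0 ↔ 2*k < 6)) ∧ ((¬(2*k ≤ -12 ∧ 3*t ≠ 6)) → ((k ≥ 2*h + t + 2 → ((k + t ≤ -6 → ((k + t ≤ -6 → ((¬(k + t ≤ -6)) ∧ ((1/2)*cnt + k ≤ 0 ↔ 2*k < 6))) ∧ ((¬(k + t ≤ -6)) → ((1/2)*cnt + k ≤ 0 ↔ 2*k < 6)))) ∧ ((¬(k + t ≤ -6)) → ((1/2)*cnt + k ≤ 0 ↔ 2*k < 6)))) ∧ ((¬(k ≥ 2*h + t + 2)) → ((1/2)*cnt + k ≤ 0 ↔ 2*k < 6))))
Before t := 2*cnt + cnt: ((2*k ≤ -12 ∧ 9*cnt ≠ 6) → ((1/2)*cnt + k ≤ 0 ↔ 2*k < 6)) ∧ ((¬(2*k ≤ -12 ∧ 9*cnt ≠ 6)) → ((k ≥ 3*cnt + 2*h + 2 → ((3*cnt + k ≤ -6 → ((3*cnt + k ≤ -6 → ((¬(3*cnt + k ≤ -6)) ∧ ((1/2)*cnt + k ≤ 0 ↔ 2*k < 6))) ∧ ((¬(3*cnt + k ≤ -6)) → ((1/2)*cnt + k ≤ 0 ↔ 2*k < 6)))) ∧ ((¬(3*cnt + k ≤ -6)) → ((1/2)*cnt + k ≤ 0 ↔ 2*k < 6)))) ∧ ((¬(k ≥ 3*cnt + 2*h + 2)) → ((1/2)*cnt + k ≤ 0 ↔ 2*k < 6))))
The weakest precondition is ((2*k ≤ -12 ∧ 9*cnt ≠ 6) → ((1/2)*cnt + k ≤ 0 ↔ 2*k < 6)) ∧ ((¬(2*k ≤ -12 ∧ 9*cnt ≠ 6)) → ((k ≥ 3*cnt + 2*h + 2 → ((3*cnt + k ≤ -6 → ((3*cnt + k ≤ -6 → ((¬(3*cnt + k ≤ -6)) ∧ ((1/2)*cnt + k ≤ 0 ↔ 2*k < 6))) ∧ ((¬(3*cnt + k ≤ -6)) → ((1/2)*cnt + k ≤ 0 ↔ 2*k < 6)))) ∧ ((¬(3*cnt + k ≤ -6)) → ((1/2)*cnt + k ≤ 0 ↔ 2*k < 6)))) ∧ ((¬(k ≥ 3*cnt + 2*h + 2)) → ((1/2)*cnt + k ≤ 0 ↔ 2*k < 6)))).
Check whether ((2*k ≤ -12 ∧ 9*cnt ≠ 6) → ((1/2)*cnt + k ≤ 0 ↔ 2*k < 6)) ∧ ((¬(2*k ≤ -12 ∧ 9*cnt ≠ 6)) → ((k ≥ 3*cnt + 10 → ((3*cnt + k ≤ -6 → ((3*cnt + k ≤ -6 → ((¬(3*cnt + k ≤ -6)) ∧ ((1/2)*cnt + k ≤ 0 ↔ 2*k < 6))) ∧ ((¬(3*cnt + k ≤ -6)) → ((1/2)*cnt + k ≤ 0 ↔ 2*k < 6)))) ∧ ((¬(3*cnt + k ≤ -6)) → ((1/2)*cnt + k ≤ 0 ↔ 2*k < 6)))) ∧ ((¬(k ≥ 3*cnt + 10)) → ((1/2)*cnt + k ≤ 0 ↔ 2*k < 6)))) ∧ h = -4 implies it.
Countermodel: at the initial state cnt = -2, h = -4, k = 0, the precondition holds but the weakest precondition fails.
Answer: invalid


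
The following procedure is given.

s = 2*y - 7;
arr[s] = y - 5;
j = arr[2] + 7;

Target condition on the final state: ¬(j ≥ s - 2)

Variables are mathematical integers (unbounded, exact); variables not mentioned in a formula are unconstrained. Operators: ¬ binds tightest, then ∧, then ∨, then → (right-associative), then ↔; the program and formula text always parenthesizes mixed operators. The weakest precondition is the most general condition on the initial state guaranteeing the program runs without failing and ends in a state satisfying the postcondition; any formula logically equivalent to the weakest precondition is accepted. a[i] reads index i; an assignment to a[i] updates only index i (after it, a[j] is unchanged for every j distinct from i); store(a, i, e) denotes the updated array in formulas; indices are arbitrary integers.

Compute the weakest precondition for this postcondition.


Working backward. After the program, ¬(j ≥ s - 2) must hold.
Before j := arr[2] + 7: ¬(arr[2] ≥ s - 9)
Before arr[s] := y - 5: ¬(store(arr, s, y - 5)[2] ≥ s - 9)
Before s := 2*y - 7: ¬(store(arr, 2*y - 7, y - 5)[2] ≥ 2*y - 16)
Answer: WP = ¬(store(arr, 2*y - 7, y - 5)[2] ≥ 2*y - 16)


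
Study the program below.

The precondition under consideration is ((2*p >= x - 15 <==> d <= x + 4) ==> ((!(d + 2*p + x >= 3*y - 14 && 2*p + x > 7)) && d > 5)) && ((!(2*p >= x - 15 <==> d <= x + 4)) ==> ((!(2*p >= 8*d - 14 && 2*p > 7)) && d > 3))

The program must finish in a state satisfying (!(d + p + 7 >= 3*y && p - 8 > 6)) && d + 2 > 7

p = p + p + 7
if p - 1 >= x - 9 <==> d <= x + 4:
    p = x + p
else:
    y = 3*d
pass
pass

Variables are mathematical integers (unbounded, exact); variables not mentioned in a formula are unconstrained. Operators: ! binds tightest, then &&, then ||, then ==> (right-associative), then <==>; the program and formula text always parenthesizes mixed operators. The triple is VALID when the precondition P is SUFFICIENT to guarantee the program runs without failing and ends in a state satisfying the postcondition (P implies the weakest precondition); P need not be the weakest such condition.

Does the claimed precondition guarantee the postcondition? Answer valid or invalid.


Working backward. After the program, the postcondition (!(d + p + 7 >= 3*y && p - 8 > 6)) && d + 2 > 7 must hold; in canonical form it is (!(d + p >= 3*y - 7 && p > 14)) && d > 5.
Before skip: (!(d + p >= 3*y - 7 && p > 14)) && d > 5
Before skip: (!(d + p >= 3*y - 7 && p > 14)) && d > 5
Then branch requires (!(d + p + x >= 3*y - 7 && p + x > 14)) && d > 5; else branch requires (!(p >= 8*d - 7 && p > 14)) && d > 5.
Before the if: ((p >= x - 8 <==> d <= x + 4) ==> ((!(d + p + x >= 3*y - 7 && p + x > 14)) && d > 5)) && ((!(p >= x - 8 <==> d <= x + 4)) ==> ((!(p >= 8*d - 7 && p > 14)) && d > 5))
Before p := p + p + 7: ((2*p >= x - 15 <==> d <= x + 4) ==> ((!(d + 2*p + x >= 3*y - 14 && 2*p + x > 7)) && d > 5)) && ((!(2*p >= x - 15 <==> d <= x + 4)) ==> ((!(2*p >= 8*d - 14 && 2*p > 7)) && d > 5))
The weakest precondition is ((2*p >= x - 15 <==> d <= x + 4) ==> ((!(d + 2*p + x >= 3*y - 14 && 2*p + x > 7)) && d > 5)) && ((!(2*p >= x - 15 <==> d <= x + 4)) ==> ((!(2*p >= 8*d - 14 && 2*p > 7)) && d > 5)).
Check whether ((2*p >= x - 15 <==> d <= x + 4) ==> ((!(d + 2*p + x >= 3*y - 14 && 2*p + x > 7)) && d > 5)) && ((!(2*p >= x - 15 <==> d <= x + 4)) ==> ((!(2*p >= 8*d - 14 && 2*p > 7)) && d > 3)) implies it.
Countermodel: at the initial state d = 4, p = 4, x = 24, y = 0, the precondition holds but the weakest precondition fails.
Answer: invalid


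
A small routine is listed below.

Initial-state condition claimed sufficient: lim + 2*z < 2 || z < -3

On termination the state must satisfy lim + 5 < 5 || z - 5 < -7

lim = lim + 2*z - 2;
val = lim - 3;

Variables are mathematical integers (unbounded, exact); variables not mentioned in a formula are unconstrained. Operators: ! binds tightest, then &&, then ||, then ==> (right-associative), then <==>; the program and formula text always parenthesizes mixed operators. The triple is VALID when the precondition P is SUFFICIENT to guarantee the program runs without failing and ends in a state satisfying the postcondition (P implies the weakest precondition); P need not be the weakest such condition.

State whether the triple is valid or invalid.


Working backward. After the program, the postcondition lim + 5 < 5 || z - 5 < -7 must hold; in canonical form it is lim < 0 || z < -2.
Before val := lim - 3: lim < 0 || z < -2
Before lim := lim + 2*z - 2: lim + 2*z < 2 || z < -2
The weakest precondition is lim + 2*z < 2 || z < -2.
Check whether lim + 2*z < 2 || z < -3 implies it.
Every state satisfying the precondition satisfies the weakest precondition: the implication holds.
Answer: valid


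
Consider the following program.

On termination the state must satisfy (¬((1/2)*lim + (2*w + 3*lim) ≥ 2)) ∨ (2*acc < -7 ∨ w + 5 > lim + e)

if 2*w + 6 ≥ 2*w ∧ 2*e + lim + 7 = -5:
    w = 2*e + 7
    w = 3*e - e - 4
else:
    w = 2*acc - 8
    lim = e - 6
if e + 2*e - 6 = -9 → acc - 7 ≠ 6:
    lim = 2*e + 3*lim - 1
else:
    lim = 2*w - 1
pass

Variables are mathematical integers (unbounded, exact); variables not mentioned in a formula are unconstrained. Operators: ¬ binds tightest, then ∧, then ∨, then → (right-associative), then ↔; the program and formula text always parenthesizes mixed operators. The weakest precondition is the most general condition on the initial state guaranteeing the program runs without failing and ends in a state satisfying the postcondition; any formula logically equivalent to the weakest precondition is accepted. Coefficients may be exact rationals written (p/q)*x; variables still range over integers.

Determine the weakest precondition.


Working backward. After the program, the postcondition (¬((1/2)*lim + (2*w + 3*lim) ≥ 2)) ∨ (2*acc < -7 ∨ w + 5 > lim + e) must hold; in canonical form it is (¬((7/2)*lim + 2*w ≥ 2)) ∨ 2*acc < -7 ∨ w > e + lim - 5.
Before skip: (¬((7/2)*lim + 2*w ≥ 2)) ∨ 2*acc < -7 ∨ w > e + lim - 5
Then branch requires (¬(7*e + (21/2)*lim + 2*w ≥ 11/2)) ∨ 2*acc < -7 ∨ w > 3*e + 3*lim - 6; else branch requires (¬(9*w ≥ 11/2)) ∨ 2*acc < -7 ∨ e + w < 6.
Before the if: ((3*e = -3 → acc ≠ 13) → ((¬(7*e + (21/2)*lim + 2*w ≥ 11/2)) ∨ 2*acc < -7 ∨ w > 3*e + 3*lim - 6)) ∧ ((¬(3*e = -3 → acc ≠ 13)) → ((¬(9*w ≥ 11/2)) ∨ 2*acc < -7 ∨ e + w < 6))
Then branch requires ((3*e = -3 → acc ≠ 13) → ((¬(11*e + (21/2)*lim ≥ 27/2)) ∨ 2*acc < -7 ∨ e + 3*lim < 2)) ∧ ((¬(3*e = -3 → acc ≠ 13)) → ((¬(18*e ≥ 83/2)) ∨ 2*acc < -7 ∨ 3*e < 10)); else branch requires ((3*e = -3 → acc ≠ 13) → ((¬(4*acc + (35/2)*e ≥ 169/2)) ∨ 2*acc < -7 ∨ 2*acc > 6*e - 16)) ∧ ((¬(3*e = -3 → acc ≠ 13)) → ((¬(18*acc ≥ 155/2)) ∨ 2*acc < -7 ∨ 2*acc + e < 14)).
Before the if: (2*e + lim = -12 → (((3*e = -3 → acc ≠ 13) → ((¬(11*e + (21/2)*lim ≥ 27/2)) ∨ 2*acc < -7 ∨ e + 3*lim < 2)) ∧ ((¬(3*e = -3 → acc ≠ 13)) → ((¬(18*e ≥ 83/2)) ∨ 2*acc < -7 ∨ 3*e < 10)))) ∧ ((¬(2*e + lim = -12)) → (((3*e = -3 → acc ≠ 13) → ((¬(4*acc + (35/2)*e ≥ 169/2)) ∨ 2*acc < -7 ∨ 2*acc > 6*e - 16)) ∧ ((¬(3*e = -3 → acc ≠ 13)) → ((¬(18*acc ≥ 155/2)) ∨ 2*acc < -7 ∨ 2*acc + e < 14))))
Answer: WP = (2*e + lim = -12 → (((3*e = -3 → acc ≠ 13) → ((¬(11*e + (21/2)*lim ≥ 27/2)) ∨ 2*acc < -7 ∨ e + 3*lim < 2)) ∧ ((¬(3*e = -3 → acc ≠ 13)) → ((¬(18*e ≥ 83/2)) ∨ 2*acc < -7 ∨ 3*e < 10)))) ∧ ((¬(2*e + lim = -12)) → (((3*e = -3 → acc ≠ 13) → ((¬(4*acc + (35/2)*e ≥ 169/2)) ∨ 2*acc < -7 ∨ 2*acc > 6*e - 16)) ∧ ((¬(3*e = -3 → acc ≠ 13)) → ((¬(18*acc ≥ 155/2)) ∨ 2*acc < -7 ∨ 2*acc + e < 14))))


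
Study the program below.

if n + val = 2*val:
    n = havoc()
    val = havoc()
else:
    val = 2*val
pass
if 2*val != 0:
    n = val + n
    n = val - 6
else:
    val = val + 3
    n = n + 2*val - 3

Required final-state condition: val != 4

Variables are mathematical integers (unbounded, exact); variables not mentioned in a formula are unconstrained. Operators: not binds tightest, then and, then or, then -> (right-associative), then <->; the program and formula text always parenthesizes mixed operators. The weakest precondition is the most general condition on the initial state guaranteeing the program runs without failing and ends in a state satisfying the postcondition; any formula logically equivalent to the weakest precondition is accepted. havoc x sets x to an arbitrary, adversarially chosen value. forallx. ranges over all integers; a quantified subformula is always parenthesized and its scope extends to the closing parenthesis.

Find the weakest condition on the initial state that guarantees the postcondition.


Working backward. After the program, val != 4 must hold.
Then branch requires val != 4; else branch requires val != 1.
Before the if: (2*val != 0 -> val != 4) and ((not (2*val != 0)) -> val != 1)
Before skip: (2*val != 0 -> val != 4) and ((not (2*val != 0)) -> val != 1)
Then branch requires forall val_1. ((2*val_1 != 0 -> val_1 != 4) and ((not (2*val_1 != 0)) -> val_1 != 1)); else branch requires (4*val != 0 -> 2*val != 4) and ((not (4*val != 0)) -> 2*val != 1).
Before the if: (n = val -> (forall val_1. ((2*val_1 != 0 -> val_1 != 4) and ((not (2*val_1 != 0)) -> val_1 != 1)))) and ((not (n = val)) -> ((4*val != 0 -> 2*val != 4) and ((not (4*val != 0)) -> 2*val != 1)))
Answer: WP = (n = val -> (forall val_1. ((2*val_1 != 0 -> val_1 != 4) and ((not (2*val_1 != 0)) -> val_1 != 1)))) and ((not (n = val)) -> ((4*val != 0 -> 2*val != 4) and ((not (4*val != 0)) -> 2*val != 1)))


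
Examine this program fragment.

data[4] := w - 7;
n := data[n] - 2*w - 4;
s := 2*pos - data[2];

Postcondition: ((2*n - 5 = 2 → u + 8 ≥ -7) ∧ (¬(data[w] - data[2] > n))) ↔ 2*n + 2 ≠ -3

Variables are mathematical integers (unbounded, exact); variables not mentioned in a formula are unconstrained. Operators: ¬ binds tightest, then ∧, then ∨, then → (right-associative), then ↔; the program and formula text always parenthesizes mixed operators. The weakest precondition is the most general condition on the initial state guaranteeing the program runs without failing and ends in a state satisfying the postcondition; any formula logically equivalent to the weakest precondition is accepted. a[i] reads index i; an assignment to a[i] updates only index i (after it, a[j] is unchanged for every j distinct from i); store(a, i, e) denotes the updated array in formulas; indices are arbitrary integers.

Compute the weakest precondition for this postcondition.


Working backward. After the program, the postcondition ((2*n - 5 = 2 → u + 8 ≥ -7) ∧ (¬(data[w] - data[2] > n))) ↔ 2*n + 2 ≠ -3 must hold; in canonical form it is ((2*n = 7 → u ≥ -15) ∧ (¬(data[w] > data[2] + n))) ↔ 2*n ≠ -5.
Before s := 2*pos - data[2]: ((2*n = 7 → u ≥ -15) ∧ (¬(data[w] > data[2] + n))) ↔ 2*n ≠ -5
Before n := data[n] - 2*w - 4: ((2*data[n] = 4*w + 15 → u ≥ -15) ∧ (¬(data[w] + 2*w > data[2] + data[n] - 4))) ↔ 2*data[n] ≠ 4*w + 3
Before data[4] := w - 7: ((2*store(data, 4, w - 7)[n] = 4*w + 15 → u ≥ -15) ∧ (¬(store(data, 4, w - 7)[w] + 2*w > data[2] + store(data, 4, w - 7)[n] - 4))) ↔ 2*store(data, 4, w - 7)[n] ≠ 4*w + 3
Answer: WP = ((2*store(data, 4, w - 7)[n] = 4*w + 15 → u ≥ -15) ∧ (¬(store(data, 4, w - 7)[w] + 2*w > data[2] + store(data, 4, w - 7)[n] - 4))) ↔ 2*store(data, 4, w - 7)[n] ≠ 4*w + 3


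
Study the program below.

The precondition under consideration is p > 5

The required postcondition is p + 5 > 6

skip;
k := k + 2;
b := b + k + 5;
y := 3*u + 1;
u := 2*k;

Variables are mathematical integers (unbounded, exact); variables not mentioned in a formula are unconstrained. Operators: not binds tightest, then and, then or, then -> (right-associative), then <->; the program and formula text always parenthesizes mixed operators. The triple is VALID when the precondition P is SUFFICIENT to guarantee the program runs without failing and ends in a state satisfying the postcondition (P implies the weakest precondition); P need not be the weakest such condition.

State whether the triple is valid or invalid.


Working backward. After the program, the postcondition p + 5 > 6 must hold; in canonical form it is p > 1.
Before u := 2*k: p > 1
Before y := 3*u + 1: p > 1
Before b := b + k + 5: p > 1
Before k := k + 2: p > 1
Before skip: p > 1
The weakest precondition is p > 1.
Check whether p > 5 implies it.
Every state satisfying the precondition satisfies the weakest precondition: the implication holds.
Answer: valid


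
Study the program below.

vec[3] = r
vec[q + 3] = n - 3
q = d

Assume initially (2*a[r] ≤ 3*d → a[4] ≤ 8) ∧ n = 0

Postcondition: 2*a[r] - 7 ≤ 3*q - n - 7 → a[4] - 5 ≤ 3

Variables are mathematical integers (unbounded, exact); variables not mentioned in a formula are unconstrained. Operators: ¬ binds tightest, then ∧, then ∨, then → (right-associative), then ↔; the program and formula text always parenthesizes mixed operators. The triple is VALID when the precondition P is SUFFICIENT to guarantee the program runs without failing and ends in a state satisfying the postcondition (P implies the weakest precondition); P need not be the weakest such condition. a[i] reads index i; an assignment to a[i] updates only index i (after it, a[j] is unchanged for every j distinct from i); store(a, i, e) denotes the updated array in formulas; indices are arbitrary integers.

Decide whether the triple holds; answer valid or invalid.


Working backward. After the program, the postcondition 2*a[r] - 7 ≤ 3*q - n - 7 → a[4] - 5 ≤ 3 must hold; in canonical form it is 2*a[r] + n ≤ 3*q → a[4] ≤ 8.
Before q := d: 2*a[r] + n ≤ 3*d → a[4] ≤ 8
Before vec[q + 3] := n - 3: 2*a[r] + n ≤ 3*d → a[4] ≤ 8
Before vec[3] := r: 2*a[r] + n ≤ 3*d → a[4] ≤ 8
The weakest precondition is 2*a[r] + n ≤ 3*d → a[4] ≤ 8.
Check whether (2*a[r] ≤ 3*d → a[4] ≤ 8) ∧ n = 0 implies it.
Every state satisfying the precondition satisfies the weakest precondition: the implication holds.
Answer: valid


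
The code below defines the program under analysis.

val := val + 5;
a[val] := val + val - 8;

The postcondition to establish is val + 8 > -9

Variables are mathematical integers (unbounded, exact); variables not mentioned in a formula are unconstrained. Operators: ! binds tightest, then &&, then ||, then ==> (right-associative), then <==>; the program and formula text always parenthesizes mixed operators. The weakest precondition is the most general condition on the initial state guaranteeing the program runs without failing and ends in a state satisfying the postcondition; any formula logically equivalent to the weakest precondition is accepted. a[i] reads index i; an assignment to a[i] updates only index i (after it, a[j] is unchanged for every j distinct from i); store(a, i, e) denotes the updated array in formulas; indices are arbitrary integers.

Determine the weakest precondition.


Working backward. After the program, the postcondition val + 8 > -9 must hold; in canonical form it is val > -17.
Before a[val] := val + val - 8: val > -17
Before val := val + 5: val > -22
Answer: WP = val > -22


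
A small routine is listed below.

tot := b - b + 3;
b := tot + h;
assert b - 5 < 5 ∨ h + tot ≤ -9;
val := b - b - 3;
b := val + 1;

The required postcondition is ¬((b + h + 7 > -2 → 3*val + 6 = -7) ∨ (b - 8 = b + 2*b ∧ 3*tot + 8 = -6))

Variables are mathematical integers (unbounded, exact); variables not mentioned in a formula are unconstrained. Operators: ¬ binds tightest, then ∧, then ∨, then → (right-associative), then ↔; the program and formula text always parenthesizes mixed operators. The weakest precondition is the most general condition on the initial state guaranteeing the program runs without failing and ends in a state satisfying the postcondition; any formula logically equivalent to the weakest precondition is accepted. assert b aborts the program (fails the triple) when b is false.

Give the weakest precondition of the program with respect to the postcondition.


Working backward. After the program, the postcondition ¬((b + h + 7 > -2 → 3*val + 6 = -7) ∨ (b - 8 = b + 2*b ∧ 3*tot + 8 = -6)) must hold; in canonical form it is ¬((b + h > -9 → 3*val = -13) ∨ (2*b = -8 ∧ 3*tot = -14)).
Before b := val + 1: ¬((h + val > -10 → 3*val = -13) ∨ (2*val = -10 ∧ 3*tot = -14))
Before val := b - b - 3: h > -7
Before assert b - 5 < 5 ∨ h + tot ≤ -9: (b < 10 ∨ h + tot ≤ -9) ∧ h > -7
Before b := tot + h: (h + tot < 10 ∨ h + tot ≤ -9) ∧ h > -7
Before tot := b - b + 3: (h < 7 ∨ h ≤ -12) ∧ h > -7
Answer: WP = (h < 7 ∨ h ≤ -12) ∧ h > -7


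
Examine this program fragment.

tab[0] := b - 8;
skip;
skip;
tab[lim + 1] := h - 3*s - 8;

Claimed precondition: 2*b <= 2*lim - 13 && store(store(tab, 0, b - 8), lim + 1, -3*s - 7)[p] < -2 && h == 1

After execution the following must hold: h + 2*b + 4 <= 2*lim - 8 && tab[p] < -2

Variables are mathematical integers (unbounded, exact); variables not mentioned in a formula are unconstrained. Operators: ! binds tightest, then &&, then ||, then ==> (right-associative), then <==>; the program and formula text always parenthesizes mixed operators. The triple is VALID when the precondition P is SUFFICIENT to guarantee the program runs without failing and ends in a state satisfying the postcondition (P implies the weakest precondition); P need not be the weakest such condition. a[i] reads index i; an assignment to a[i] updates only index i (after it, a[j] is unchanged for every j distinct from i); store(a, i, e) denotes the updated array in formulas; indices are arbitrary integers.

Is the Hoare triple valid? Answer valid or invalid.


Working backward. After the program, the postcondition h + 2*b + 4 <= 2*lim - 8 && tab[p] < -2 must hold; in canonical form it is 2*b + h <= 2*lim - 12 && tab[p] < -2.
Before tab[lim + 1] := h - 3*s - 8: 2*b + h <= 2*lim - 12 && store(tab, lim + 1, h - 3*s - 8)[p] < -2
Before skip: 2*b + h <= 2*lim - 12 && store(tab, lim + 1, h - 3*s - 8)[p] < -2
Before skip: 2*b + h <= 2*lim - 12 && store(tab, lim + 1, h - 3*s - 8)[p] < -2
Before tab[0] := b - 8: 2*b + h <= 2*lim - 12 && store(store(tab, 0, b - 8), lim + 1, h - 3*s - 8)[p] < -2
The weakest precondition is 2*b + h <= 2*lim - 12 && store(store(tab, 0, b - 8), lim + 1, h - 3*s - 8)[p] < -2.
Check whether 2*b <= 2*lim - 13 && store(store(tab, 0, b - 8), lim + 1, -3*s - 7)[p] < -2 && h == 1 implies it.
Every state satisfying the precondition satisfies the weakest precondition: the implication holds.
Answer: valid


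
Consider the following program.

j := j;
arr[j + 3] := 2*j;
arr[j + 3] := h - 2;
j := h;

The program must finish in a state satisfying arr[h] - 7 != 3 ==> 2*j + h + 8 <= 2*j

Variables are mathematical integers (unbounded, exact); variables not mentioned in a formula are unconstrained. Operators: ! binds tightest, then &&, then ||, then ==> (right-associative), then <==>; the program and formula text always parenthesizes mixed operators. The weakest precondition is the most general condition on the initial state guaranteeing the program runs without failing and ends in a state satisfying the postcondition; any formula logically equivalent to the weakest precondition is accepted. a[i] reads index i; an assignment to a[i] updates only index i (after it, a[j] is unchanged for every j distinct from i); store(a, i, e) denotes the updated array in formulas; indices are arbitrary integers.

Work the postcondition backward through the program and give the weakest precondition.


Working backward. After the program, the postcondition arr[h] - 7 != 3 ==> 2*j + h + 8 <= 2*j must hold; in canonical form it is arr[h] != 10 ==> h <= -8.
Before j := h: arr[h] != 10 ==> h <= -8
Before arr[j + 3] := h - 2: store(arr, j + 3, h - 2)[h] != 10 ==> h <= -8
Before arr[j + 3] := 2*j: store(store(arr, j + 3, 2*j), j + 3, h - 2)[h] != 10 ==> h <= -8
Before j := j: store(store(arr, j + 3, 2*j), j + 3, h - 2)[h] != 10 ==> h <= -8
Answer: WP = store(store(arr, j + 3, 2*j), j + 3, h - 2)[h] != 10 ==> h <= -8


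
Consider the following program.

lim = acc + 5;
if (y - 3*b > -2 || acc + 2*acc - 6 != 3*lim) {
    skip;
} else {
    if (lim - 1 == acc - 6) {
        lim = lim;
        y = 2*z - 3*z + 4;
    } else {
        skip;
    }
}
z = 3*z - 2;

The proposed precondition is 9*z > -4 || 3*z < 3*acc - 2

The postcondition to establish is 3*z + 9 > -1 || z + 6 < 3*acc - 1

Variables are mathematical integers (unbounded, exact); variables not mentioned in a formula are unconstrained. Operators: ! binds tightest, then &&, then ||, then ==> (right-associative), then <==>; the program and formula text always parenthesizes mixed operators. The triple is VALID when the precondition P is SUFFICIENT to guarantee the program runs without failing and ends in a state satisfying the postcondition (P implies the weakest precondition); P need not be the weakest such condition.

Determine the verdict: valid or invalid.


Working backward. After the program, the postcondition 3*z + 9 > -1 || z + 6 < 3*acc - 1 must hold; in canonical form it is 3*z > -10 || z < 3*acc - 7.
Before z := 3*z - 2: 9*z > -4 || 3*z < 3*acc - 5
Then branch requires 9*z > -4 || 3*z < 3*acc - 5; else branch requires (lim == acc - 5 ==> (9*z > -4 || 3*z < 3*acc - 5)) && ((!(lim == acc - 5)) ==> (9*z > -4 || 3*z < 3*acc - 5)).
Before the if: ((y > 3*b - 2 || 3*acc != 3*lim + 6) ==> (9*z > -4 || 3*z < 3*acc - 5)) && ((!(y > 3*b - 2 || 3*acc != 3*lim + 6)) ==> ((lim == acc - 5 ==> (9*z > -4 || 3*z < 3*acc - 5)) && ((!(lim == acc - 5)) ==> (9*z > -4 || 3*z < 3*acc - 5))))
Before lim := acc + 5: 9*z > -4 || 3*z < 3*acc - 5
The weakest precondition is 9*z > -4 || 3*z < 3*acc - 5.
Check whether 9*z > -4 || 3*z < 3*acc - 2 implies it.
Countermodel: at the initial state acc = 0, z = -1, the precondition holds but the weakest precondition fails.
Answer: invalid


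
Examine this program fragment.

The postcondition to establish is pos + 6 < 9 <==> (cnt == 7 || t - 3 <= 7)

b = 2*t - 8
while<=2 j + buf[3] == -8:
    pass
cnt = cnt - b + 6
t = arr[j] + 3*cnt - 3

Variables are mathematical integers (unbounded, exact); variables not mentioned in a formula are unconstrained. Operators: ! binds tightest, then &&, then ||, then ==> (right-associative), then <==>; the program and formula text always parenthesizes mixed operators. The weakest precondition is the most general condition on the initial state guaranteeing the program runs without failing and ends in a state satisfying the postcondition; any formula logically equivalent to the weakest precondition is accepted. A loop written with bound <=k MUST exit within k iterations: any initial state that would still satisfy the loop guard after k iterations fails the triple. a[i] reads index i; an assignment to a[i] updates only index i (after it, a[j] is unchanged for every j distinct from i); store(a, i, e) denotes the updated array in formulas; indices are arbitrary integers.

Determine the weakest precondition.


Working backward. After the program, the postcondition pos + 6 < 9 <==> (cnt == 7 || t - 3 <= 7) must hold; in canonical form it is pos < 3 <==> (cnt == 7 || t <= 10).
Before t := arr[j] + 3*cnt - 3: pos < 3 <==> (cnt == 7 || arr[j] + 3*cnt <= 13)
Before cnt := cnt - b + 6: pos < 3 <==> (cnt == b + 1 || arr[j] + 3*cnt <= 3*b - 5)
Before the loop (bound <=2), unroll the exhaustion recursion (WP_0 = exit-now case; WP_j = one more guarded iteration, up to j = 2):
  WP_0: (!(buf[3] + j == -8)) && (pos < 3 <==> (cnt == b + 1 || arr[j] + 3*cnt <= 3*b - 5))
  WP_1: (buf[3] + j == -8 ==> ((!(buf[3] + j == -8)) && (pos < 3 <==> (cnt == b + 1 || arr[j] + 3*cnt <= 3*b - 5)))) && ((!(buf[3] + j == -8)) ==> (pos < 3 <==> (cnt == b + 1 || arr[j] + 3*cnt <= 3*b - 5)))
  WP_2: (buf[3] + j == -8 ==> ((buf[3] + j == -8 ==> ((!(buf[3] + j == -8)) && (pos < 3 <==> (cnt == b + 1 || arr[j] + 3*cnt <= 3*b - 5)))) && ((!(buf[3] + j == -8)) ==> (pos < 3 <==> (cnt == b + 1 || arr[j] + 3*cnt <= 3*b - 5))))) && ((!(buf[3] + j == -8)) ==> (pos < 3 <==> (cnt == b + 1 || arr[j] + 3*cnt <= 3*b - 5)))
So before the loop: (buf[3] + j == -8 ==> ((buf[3] + j == -8 ==> ((!(buf[3] + j == -8)) && (pos < 3 <==> (cnt == b + 1 || arr[j] + 3*cnt <= 3*b - 5)))) && ((!(buf[3] + j == -8)) ==> (pos < 3 <==> (cnt == b + 1 || arr[j] + 3*cnt <= 3*b - 5))))) && ((!(buf[3] + j == -8)) ==> (pos < 3 <==> (cnt == b + 1 || arr[j] + 3*cnt <= 3*b - 5)))
Before b := 2*t - 8: (buf[3] + j == -8 ==> ((buf[3] + j == -8 ==> ((!(buf[3] + j == -8)) && (pos < 3 <==> (cnt == 2*t - 7 || arr[j] + 3*cnt <= 6*t - 29)))) && ((!(buf[3] + j == -8)) ==> (pos < 3 <==> (cnt == 2*t - 7 || arr[j] + 3*cnt <= 6*t - 29))))) && ((!(buf[3] + j == -8)) ==> (pos < 3 <==> (cnt == 2*t - 7 || arr[j] + 3*cnt <= 6*t - 29)))
Answer: WP = (buf[3] + j == -8 ==> ((buf[3] + j == -8 ==> ((!(buf[3] + j == -8)) && (pos < 3 <==> (cnt == 2*t - 7 || arr[j] + 3*cnt <= 6*t - 29)))) && ((!(buf[3] + j == -8)) ==> (pos < 3 <==> (cnt == 2*t - 7 || arr[j] + 3*cnt <= 6*t - 29))))) && ((!(buf[3] + j == -8)) ==> (pos < 3 <==> (cnt == 2*t - 7 || arr[j] + 3*cnt <= 6*t - 29)))


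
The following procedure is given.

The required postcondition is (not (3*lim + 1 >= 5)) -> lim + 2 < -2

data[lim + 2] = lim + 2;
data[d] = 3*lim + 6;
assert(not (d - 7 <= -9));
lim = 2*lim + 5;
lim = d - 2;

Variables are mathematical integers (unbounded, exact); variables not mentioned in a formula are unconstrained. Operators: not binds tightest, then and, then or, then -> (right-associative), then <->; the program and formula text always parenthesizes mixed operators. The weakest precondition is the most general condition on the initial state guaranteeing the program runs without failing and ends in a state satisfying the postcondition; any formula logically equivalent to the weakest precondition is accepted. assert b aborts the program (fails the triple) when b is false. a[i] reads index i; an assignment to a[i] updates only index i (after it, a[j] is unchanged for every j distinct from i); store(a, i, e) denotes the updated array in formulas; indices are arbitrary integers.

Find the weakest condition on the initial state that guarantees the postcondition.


Working backward. After the program, the postcondition (not (3*lim + 1 >= 5)) -> lim + 2 < -2 must hold; in canonical form it is (not (3*lim >= 4)) -> lim < -4.
Before lim := d - 2: (not (3*d >= 10)) -> d < -2
Before lim := 2*lim + 5: (not (3*d >= 10)) -> d < -2
Before assert not (d - 7 <= -9): (not (d <= -2)) and ((not (3*d >= 10)) -> d < -2)
Before data[d] := 3*lim + 6: (not (d <= -2)) and ((not (3*d >= 10)) -> d < -2)
Before data[lim + 2] := lim + 2: (not (d <= -2)) and ((not (3*d >= 10)) -> d < -2)
Answer: WP = (not (d <= -2)) and ((not (3*d >= 10)) -> d < -2)


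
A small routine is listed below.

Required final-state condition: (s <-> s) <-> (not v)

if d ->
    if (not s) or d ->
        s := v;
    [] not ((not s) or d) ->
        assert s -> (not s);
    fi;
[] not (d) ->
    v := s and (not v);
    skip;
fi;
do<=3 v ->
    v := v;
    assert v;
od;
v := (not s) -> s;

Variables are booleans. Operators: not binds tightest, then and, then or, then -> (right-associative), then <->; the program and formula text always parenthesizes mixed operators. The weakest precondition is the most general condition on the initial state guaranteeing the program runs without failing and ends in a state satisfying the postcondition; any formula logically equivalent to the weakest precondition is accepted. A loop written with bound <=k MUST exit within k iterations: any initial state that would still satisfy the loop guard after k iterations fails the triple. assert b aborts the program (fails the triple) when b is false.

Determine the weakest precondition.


Working backward. After the program, the postcondition (s <-> s) <-> (not v) must hold; in canonical form it is not v.
Before v := (not s) -> s: not ((not s) -> s)
Before the loop (bound <=3), unroll the exhaustion recursion (WP_0 = exit-now case; WP_j = one more guarded iteration, up to j = 3):
  WP_0: (not v) and (not ((not s) -> s))
  WP_1: (not v) and ((not v) -> (not ((not s) -> s)))
  WP_2: (not v) and ((not v) -> (not ((not s) -> s)))
  WP_3: (not v) and ((not v) -> (not ((not s) -> s)))
So before the loop: (not v) and ((not v) -> (not ((not s) -> s)))
Then branch requires (((not s) or d) -> ((not v) and ((not v) -> (not ((not v) -> v))))) and ((not ((not s) or d)) -> ((s -> (not s)) and (not v) and ((not v) -> (not ((not s) -> s))))); else branch requires (not (s and (not v))) and ((not (s and (not v))) -> (not ((not s) -> s))).
Before the if: (d -> ((((not s) or d) -> ((not v) and ((not v) -> (not ((not v) -> v))))) and ((not ((not s) or d)) -> ((s -> (not s)) and (not v) and ((not v) -> (not ((not s) -> s))))))) and ((not d) -> ((not (s and (not v))) and ((not (s and (not v))) -> (not ((not s) -> s)))))
Answer: WP = (d -> ((((not s) or d) -> ((not v) and ((not v) -> (not ((not v) -> v))))) and ((not ((not s) or d)) -> ((s -> (not s)) and (not v) and ((not v) -> (not ((not s) -> s))))))) and ((not d) -> ((not (s and (not v))) and ((not (s and (not v))) -> (not ((not s) -> s)))))


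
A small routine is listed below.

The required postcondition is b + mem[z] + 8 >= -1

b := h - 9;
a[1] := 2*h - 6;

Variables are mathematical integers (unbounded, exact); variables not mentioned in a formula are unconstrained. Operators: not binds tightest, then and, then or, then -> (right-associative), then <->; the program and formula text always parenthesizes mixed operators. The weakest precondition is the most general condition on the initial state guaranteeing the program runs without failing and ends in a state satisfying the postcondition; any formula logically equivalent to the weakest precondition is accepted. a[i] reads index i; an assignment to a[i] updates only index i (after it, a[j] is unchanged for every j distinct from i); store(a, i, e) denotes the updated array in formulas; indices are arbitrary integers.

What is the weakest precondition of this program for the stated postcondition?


Working backward. After the program, the postcondition b + mem[z] + 8 >= -1 must hold; in canonical form it is mem[z] + b >= -9.
Before a[1] := 2*h - 6: mem[z] + b >= -9
Before b := h - 9: mem[z] + h >= 0
Answer: WP = mem[z] + h >= 0


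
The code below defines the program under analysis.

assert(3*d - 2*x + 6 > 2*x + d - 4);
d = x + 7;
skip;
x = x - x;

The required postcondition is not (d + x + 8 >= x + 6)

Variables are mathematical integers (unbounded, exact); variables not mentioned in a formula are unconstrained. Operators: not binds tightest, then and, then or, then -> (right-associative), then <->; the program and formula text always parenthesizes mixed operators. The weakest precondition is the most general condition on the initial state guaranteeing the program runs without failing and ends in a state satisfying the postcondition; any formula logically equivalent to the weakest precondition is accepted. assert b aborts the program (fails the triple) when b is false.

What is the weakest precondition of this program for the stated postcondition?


Working backward. After the program, the postcondition not (d + x + 8 >= x + 6) must hold; in canonical form it is not (d >= -2).
Before x := x - x: not (d >= -2)
Before skip: not (d >= -2)
Before d := x + 7: not (x >= -9)
Before assert 3*d - 2*x + 6 > 2*x + d - 4: 2*d > 4*x - 10 and (not (x >= -9))
Answer: WP = 2*d > 4*x - 10 and (not (x >= -9))


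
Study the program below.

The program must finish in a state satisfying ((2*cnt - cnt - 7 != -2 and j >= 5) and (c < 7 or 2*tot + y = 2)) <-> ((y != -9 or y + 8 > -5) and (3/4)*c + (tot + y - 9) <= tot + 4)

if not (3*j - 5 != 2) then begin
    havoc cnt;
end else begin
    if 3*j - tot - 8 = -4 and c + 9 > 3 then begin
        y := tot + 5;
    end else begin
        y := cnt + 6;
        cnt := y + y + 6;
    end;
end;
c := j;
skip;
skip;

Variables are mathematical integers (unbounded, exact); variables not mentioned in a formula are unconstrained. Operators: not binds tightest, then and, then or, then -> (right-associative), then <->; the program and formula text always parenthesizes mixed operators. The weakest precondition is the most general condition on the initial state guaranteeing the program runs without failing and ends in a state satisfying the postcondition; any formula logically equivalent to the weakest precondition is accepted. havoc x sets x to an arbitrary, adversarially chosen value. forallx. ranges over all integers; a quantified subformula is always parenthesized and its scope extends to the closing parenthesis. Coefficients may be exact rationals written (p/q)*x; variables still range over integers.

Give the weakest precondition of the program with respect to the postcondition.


Working backward. After the program, the postcondition ((2*cnt - cnt - 7 != -2 and j >= 5) and (c < 7 or 2*tot + y = 2)) <-> ((y != -9 or y + 8 > -5) and (3/4)*c + (tot + y - 9) <= tot + 4) must hold; in canonical form it is (cnt != 5 and j >= 5 and (c < 7 or 2*tot + y = 2)) <-> ((y != -9 or y > -13) and (3/4)*c + y <= 13).
Before skip: (cnt != 5 and j >= 5 and (c < 7 or 2*tot + y = 2)) <-> ((y != -9 or y > -13) and (3/4)*c + y <= 13)
Before skip: (cnt != 5 and j >= 5 and (c < 7 or 2*tot + y = 2)) <-> ((y != -9 or y > -13) and (3/4)*c + y <= 13)
Before c := j: (cnt != 5 and j >= 5 and (j < 7 or 2*tot + y = 2)) <-> ((y != -9 or y > -13) and (3/4)*j + y <= 13)
Then branch requires forall cnt_1. ((cnt_1 != 5 and j >= 5 and (j < 7 or 2*tot + y = 2)) <-> ((y != -9 or y > -13) and (3/4)*j + y <= 13)); else branch requires ((3*j = tot + 4 and c > -6) -> ((cnt != 5 and j >= 5 and (j < 7 or 3*tot = -3)) <-> ((tot != -14 or tot > -18) and (3/4)*j + tot <= 8))) and ((not (3*j = tot + 4 and c > -6)) -> ((2*cnt != -13 and j >= 5 and (j < 7 or cnt + 2*tot = -4)) <-> ((cnt != -15 or cnt > -19) and cnt + (3/4)*j <= 7))).
Before the if: ((not (3*j != 7)) -> (forall cnt_1. ((cnt_1 != 5 and j >= 5 and (j < 7 or 2*tot + y = 2)) <-> ((y != -9 or y > -13) and (3/4)*j + y <= 13)))) and (3*j != 7 -> (((3*j = tot + 4 and c > -6) -> ((cnt != 5 and j >= 5 and (j < 7 or 3*tot = -3)) <-> ((tot != -14 or tot > -18) and (3/4)*j + tot <= 8))) and ((not (3*j = tot + 4 and c > -6)) -> ((2*cnt != -13 and j >= 5 and (j < 7 or cnt + 2*tot = -4)) <-> ((cnt != -15 or cnt > -19) and cnt + (3/4)*j <= 7)))))
Answer: WP = ((not (3*j != 7)) -> (forall cnt_1. ((cnt_1 != 5 and j >= 5 and (j < 7 or 2*tot + y = 2)) <-> ((y != -9 or y > -13) and (3/4)*j + y <= 13)))) and (3*j != 7 -> (((3*j = tot + 4 and c > -6) -> ((cnt != 5 and j >= 5 and (j < 7 or 3*tot = -3)) <-> ((tot != -14 or tot > -18) and (3/4)*j + tot <= 8))) and ((not (3*j = tot + 4 and c > -6)) -> ((2*cnt != -13 and j >= 5 and (j < 7 or cnt + 2*tot = -4)) <-> ((cnt != -15 or cnt > -19) and cnt + (3/4)*j <= 7)))))
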